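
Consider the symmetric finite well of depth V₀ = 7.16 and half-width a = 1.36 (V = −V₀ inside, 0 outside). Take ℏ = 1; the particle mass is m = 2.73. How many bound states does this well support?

N = 6

The dimensionless depth is z₀ = a√(2mV₀)/ℏ = 1.36 × √(39.09) = 8.503.
A new bound state (alternating even/odd) appears each time z₀ passes a multiple of π/2, so N = ⌊2z₀/π⌋ + 1 = ⌊5.413⌋ + 1 = 6.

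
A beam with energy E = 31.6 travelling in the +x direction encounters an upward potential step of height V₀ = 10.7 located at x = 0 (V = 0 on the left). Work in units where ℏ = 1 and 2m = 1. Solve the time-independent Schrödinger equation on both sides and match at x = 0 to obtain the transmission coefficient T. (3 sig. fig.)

The wavenumbers are k₁ = √(2mE)/ℏ = 5.621 on the left and k₂ = √(2m(E − V₀))/ℏ = 4.572 on the right.
Matching ψ and ψ′ at x = 0 gives r = (k₁ − k₂)/(k₁ + k₂), so R = r² = 0.01061 and T = 1 − R = 0.9894.

T = 0.989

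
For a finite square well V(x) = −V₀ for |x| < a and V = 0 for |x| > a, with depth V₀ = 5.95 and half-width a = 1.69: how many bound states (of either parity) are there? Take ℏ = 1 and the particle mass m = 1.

N = 4

The dimensionless depth is z₀ = a√(2mV₀)/ℏ = 1.69 × √(11.90) = 5.830.
A new bound state (alternating even/odd) appears each time z₀ passes a multiple of π/2, so N = ⌊2z₀/π⌋ + 1 = ⌊3.711⌋ + 1 = 4.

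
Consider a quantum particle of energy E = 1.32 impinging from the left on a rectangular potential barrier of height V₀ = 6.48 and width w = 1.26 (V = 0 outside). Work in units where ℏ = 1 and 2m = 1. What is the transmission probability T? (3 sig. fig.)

T = 0.00846

Since E < V₀ the interior solution is evanescent with decay constant κ = √(2m(V₀ − E))/ℏ = 2.272.
κw = 2.862, sinh(κw) = 8.721.
Matching ψ, ψ′ at both faces gives T = [1 + V₀² sinh²(κw) / (4E(V₀ − E))]⁻¹ = 1/118.2 = 0.00846.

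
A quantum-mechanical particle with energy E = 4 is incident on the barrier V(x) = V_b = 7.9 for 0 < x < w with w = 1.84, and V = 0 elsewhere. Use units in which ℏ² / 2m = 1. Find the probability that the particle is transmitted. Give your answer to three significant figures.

E < V_b: inside the barrier ψ ∝ e^{±κx} with κ = √(2m(V_b − E))/ℏ = 1.975.
κw = 3.634, sinh(κw) = 18.91.
Matching ψ, ψ′ at both faces gives T = [1 + V_b² sinh²(κw) / (4E(V_b − E))]⁻¹ = 1/358.8 = 0.00279.

T = 0.00279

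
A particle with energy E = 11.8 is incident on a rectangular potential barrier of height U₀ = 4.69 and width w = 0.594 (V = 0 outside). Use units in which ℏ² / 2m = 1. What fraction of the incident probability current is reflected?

R = 0.0615

E > U₀: inside the barrier k₂ = √(2m(E − U₀))/ℏ = 2.666, k₂w = 1.584.
Matching at both interfaces gives T⁻¹ = 1 + U₀² sin²(k₂w) / [4E(E − U₀)] = 1.066, hence T = 0.938.
R = 1 − T = 0.0615.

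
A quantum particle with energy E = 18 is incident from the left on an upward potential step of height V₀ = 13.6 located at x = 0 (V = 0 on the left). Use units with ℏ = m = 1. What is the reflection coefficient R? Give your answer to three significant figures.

R = 0.114

The wavenumbers are k₁ = √(2mE)/ℏ = 6.000 on the left and k₂ = √(2m(E − V₀))/ℏ = 2.966 on the right.
Matching ψ and ψ′ at x = 0 gives r = (k₁ − k₂)/(k₁ + k₂), so R = r² = 0.1145 and T = 1 − R = 0.8855.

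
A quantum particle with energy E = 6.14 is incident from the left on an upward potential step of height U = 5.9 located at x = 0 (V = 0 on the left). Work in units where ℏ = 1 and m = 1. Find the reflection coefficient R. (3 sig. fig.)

R = 0.449

The wavenumbers are k₁ = √(2mE)/ℏ = 3.504 on the left and k₂ = √(2m(E − U))/ℏ = 0.6928 on the right.
Matching ψ and ψ′ at x = 0 gives r = (k₁ − k₂)/(k₁ + k₂), so R = r² = 0.4487 and T = 1 − R = 0.5513.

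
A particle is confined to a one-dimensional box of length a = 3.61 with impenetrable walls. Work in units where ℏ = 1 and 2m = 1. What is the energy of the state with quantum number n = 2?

E = 3.03

The infinite-well eigenfunctions ψ_n = √(2/a) sin(nπx/a) vanish at both walls, giving E_n = n²π²ℏ²/(2ma²).
E_2 = 2² × π² / (2 × 0.5 × 3.61²) = 3.029.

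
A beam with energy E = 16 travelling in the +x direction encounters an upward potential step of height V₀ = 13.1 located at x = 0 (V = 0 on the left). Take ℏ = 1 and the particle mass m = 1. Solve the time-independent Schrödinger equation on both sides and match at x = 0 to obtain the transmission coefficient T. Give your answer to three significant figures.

The wavenumbers are k₁ = √(2mE)/ℏ = 5.657 on the left and k₂ = √(2m(E − V₀))/ℏ = 2.408 on the right.
Continuity of ψ and ψ′ at the step yields the reflection amplitude r = (k₁ − k₂)/(k₁ + k₂) = 0.4028; thus R = |r|² = 0.1622, T = 0.8378.

T = 0.838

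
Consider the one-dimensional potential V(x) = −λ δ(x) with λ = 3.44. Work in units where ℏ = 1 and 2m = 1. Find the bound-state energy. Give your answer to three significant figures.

E = -2.96

The bound state is ψ(x) = √κ e^{−κ|x|}. The derivative jump ψ'(0⁺) − ψ'(0⁻) = −(2mλ/ℏ²)ψ(0) fixes κ = mλ/ℏ² = 1.720.
Then E = −ℏ²κ²/(2m) = −mλ²/(2ℏ²) = -2.958.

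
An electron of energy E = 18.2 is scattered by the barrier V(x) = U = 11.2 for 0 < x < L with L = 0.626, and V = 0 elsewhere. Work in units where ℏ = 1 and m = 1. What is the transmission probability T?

E > U: inside the barrier k₂ = √(2m(E − U))/ℏ = 3.742, k₂L = 2.342.
T = [1 + U² sin²(k₂L) / (4E(E − U))]⁻¹ = 1/1.127 = 0.888.

T = 0.888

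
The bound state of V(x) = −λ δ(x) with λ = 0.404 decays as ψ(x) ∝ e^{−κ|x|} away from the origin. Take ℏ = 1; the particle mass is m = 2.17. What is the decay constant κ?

κ = 0.877

Integrating the TISE across x = 0 gives the cusp condition ψ'(0⁺) − ψ'(0⁻) = −(2mλ/ℏ²)ψ(0).
With ψ ∝ e^{−κ|x|} this yields −2κ = −2mλ/ℏ², so κ = mλ/ℏ² = 0.8767.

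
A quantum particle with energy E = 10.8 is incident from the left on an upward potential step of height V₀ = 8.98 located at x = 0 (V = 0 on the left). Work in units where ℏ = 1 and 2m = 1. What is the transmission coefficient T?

On each side the TISE gives plane waves with k = √(2m(E − V))/ℏ: k₁ = √(2·½·10.8) = 3.286, k₂ = √(2·½·1.82) = 1.349.
Continuity of ψ and ψ′ at the step yields the reflection amplitude r = (k₁ − k₂)/(k₁ + k₂) = 0.4179; thus R = |r|² = 0.1747, T = 0.8253.

T = 0.825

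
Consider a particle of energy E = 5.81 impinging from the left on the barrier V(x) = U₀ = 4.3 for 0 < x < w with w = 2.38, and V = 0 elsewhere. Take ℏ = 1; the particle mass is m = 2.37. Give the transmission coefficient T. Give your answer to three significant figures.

E > U₀: inside the barrier k₂ = √(2m(E − U₀))/ℏ = 2.675, k₂w = 6.367.
T = [1 + U₀² sin²(k₂w) / (4E(E − U₀))]⁻¹ = 1/1.004 = 0.996.

T = 0.996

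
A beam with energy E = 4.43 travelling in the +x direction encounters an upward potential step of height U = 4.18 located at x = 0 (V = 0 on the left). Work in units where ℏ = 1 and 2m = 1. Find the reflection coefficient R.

The wavenumbers are k₁ = √(2mE)/ℏ = 2.105 on the left and k₂ = √(2m(E − U))/ℏ = 0.5000 on the right.
Continuity of ψ and ψ′ at the step yields the reflection amplitude r = (k₁ − k₂)/(k₁ + k₂) = 0.6161; thus R = |r|² = 0.3796, T = 0.6204.

R = 0.380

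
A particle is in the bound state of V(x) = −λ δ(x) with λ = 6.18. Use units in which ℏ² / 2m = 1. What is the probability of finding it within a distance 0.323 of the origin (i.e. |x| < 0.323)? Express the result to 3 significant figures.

The normalised bound state is ψ = √κ e^{−κ|x|} with κ = mλ/ℏ² = 3.090.
P(|x| < d) = ∫_{−d}^{d} κ e^{−2κ|x|} dx = 1 − e^{−2κd} = 1 − e^{−1.996} = 0.8641.

P = 0.864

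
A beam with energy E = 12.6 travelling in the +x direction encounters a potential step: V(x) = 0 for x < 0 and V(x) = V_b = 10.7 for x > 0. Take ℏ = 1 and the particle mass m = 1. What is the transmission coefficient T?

On each side the TISE gives plane waves with k = √(2m(E − V))/ℏ: k₁ = √(2·1·12.6) = 5.020, k₂ = √(2·1·1.9) = 1.949.
Continuity of ψ and ψ′ at the step yields the reflection amplitude r = (k₁ − k₂)/(k₁ + k₂) = 0.4406; thus R = |r|² = 0.1941, T = 0.8059.

T = 0.806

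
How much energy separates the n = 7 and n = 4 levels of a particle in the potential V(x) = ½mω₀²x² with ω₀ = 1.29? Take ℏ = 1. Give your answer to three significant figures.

ΔE = 3.87

E_n = ℏω₀(n + ½), so ΔE = (7 − 4) ℏω₀ = 3 × 1.29 = 3.870.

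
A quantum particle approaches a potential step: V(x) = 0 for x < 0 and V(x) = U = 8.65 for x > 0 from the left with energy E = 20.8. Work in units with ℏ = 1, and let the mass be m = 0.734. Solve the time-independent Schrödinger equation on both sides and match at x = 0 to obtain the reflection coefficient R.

R = 0.0178

The wavenumbers are k₁ = √(2mE)/ℏ = 5.526 on the left and k₂ = √(2m(E − U))/ℏ = 4.223 on the right.
Matching ψ and ψ′ at x = 0 gives r = (k₁ − k₂)/(k₁ + k₂), so R = r² = 0.01785 and T = 1 − R = 0.9822.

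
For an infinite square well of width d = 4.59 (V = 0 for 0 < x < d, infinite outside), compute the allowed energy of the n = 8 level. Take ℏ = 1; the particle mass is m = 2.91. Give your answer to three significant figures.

The infinite-well eigenfunctions ψ_n = √(2/d) sin(nπx/d) vanish at both walls, giving E_n = n²π²ℏ²/(2md²).
E_8 = 8² × π² / (2 × 2.91 × 4.59²) = 5.151.

E = 5.15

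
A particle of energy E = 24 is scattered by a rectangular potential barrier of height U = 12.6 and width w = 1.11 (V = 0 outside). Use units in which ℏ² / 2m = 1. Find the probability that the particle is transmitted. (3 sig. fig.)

T = 0.955

Above the barrier the interior wavenumber is k₂ = √(2m(E − U))/ℏ = 3.376, giving phase k₂w = 3.748.
Matching at both interfaces gives T⁻¹ = 1 + U² sin²(k₂w) / [4E(E − U)] = 1.047, hence T = 0.955.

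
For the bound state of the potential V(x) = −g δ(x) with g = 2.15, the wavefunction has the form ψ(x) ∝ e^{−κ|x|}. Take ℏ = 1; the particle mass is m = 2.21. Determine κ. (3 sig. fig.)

Integrate −(ℏ²/2m)ψ'' − gδ(x)ψ = Eψ from −ε to +ε: the ψ'' term gives ψ'(0⁺) − ψ'(0⁻) and the δ term gives −(2mg/ℏ²)ψ(0).
With ψ ∝ e^{−κ|x|} this yields −2κ = −2mg/ℏ², so κ = mg/ℏ² = 4.752.

κ = 4.75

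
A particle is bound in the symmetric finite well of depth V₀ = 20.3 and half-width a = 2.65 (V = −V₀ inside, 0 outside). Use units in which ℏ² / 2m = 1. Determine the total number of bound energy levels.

N = 8

The dimensionless depth is z₀ = a√(2mV₀)/ℏ = 2.65 × √(20.30) = 11.94.
A new bound state (alternating even/odd) appears each time z₀ passes a multiple of π/2, so N = ⌊2z₀/π⌋ + 1 = ⌊7.601⌋ + 1 = 8.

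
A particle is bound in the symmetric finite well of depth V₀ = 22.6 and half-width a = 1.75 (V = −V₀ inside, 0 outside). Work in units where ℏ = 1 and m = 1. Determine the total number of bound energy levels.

N = 8

The dimensionless depth is z₀ = a√(2mV₀)/ℏ = 1.75 × √(45.20) = 11.77.
The even/odd transcendental equations gain one root per π/2 in z₀, giving N = 1 + ⌊2z₀/π⌋ = 1 + ⌊7.490⌋ = 8.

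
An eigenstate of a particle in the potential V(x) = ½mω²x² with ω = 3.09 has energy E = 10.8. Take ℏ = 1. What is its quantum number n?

E_n = ℏω(n + ½) ⇒ n = E/(ℏω) − ½ = 10.8/3.09 − 0.5 = 2.995 → n = 3.

n = 3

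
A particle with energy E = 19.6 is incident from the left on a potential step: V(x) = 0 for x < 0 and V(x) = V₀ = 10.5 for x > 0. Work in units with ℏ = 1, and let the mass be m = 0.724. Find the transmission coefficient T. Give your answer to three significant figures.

The wavenumbers are k₁ = √(2mE)/ℏ = 5.327 on the left and k₂ = √(2m(E − V₀))/ℏ = 3.630 on the right.
Matching ψ and ψ′ at x = 0 gives r = (k₁ − k₂)/(k₁ + k₂), so R = r² = 0.03591 and T = 1 − R = 0.9641.

T = 0.964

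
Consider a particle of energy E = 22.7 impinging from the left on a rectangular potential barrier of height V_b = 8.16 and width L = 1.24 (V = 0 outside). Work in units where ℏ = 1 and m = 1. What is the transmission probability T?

T = 0.992

E > V_b: inside the barrier k₂ = √(2m(E − V_b))/ℏ = 5.393, k₂L = 6.687.
T = [1 + V_b² sin²(k₂L) / (4E(E − V_b))]⁻¹ = 1/1.008 = 0.992.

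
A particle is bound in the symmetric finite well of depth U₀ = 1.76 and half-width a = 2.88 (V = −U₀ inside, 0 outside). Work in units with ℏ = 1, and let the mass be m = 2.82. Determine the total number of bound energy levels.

Define the well-strength parameter z₀ = (a/ℏ)√(2mU₀) = 2.88 × √(2·2.82·1.76) = 9.074.
The even/odd transcendental equations gain one root per π/2 in z₀, giving N = 1 + ⌊2z₀/π⌋ = 1 + ⌊5.777⌋ = 6.

N = 6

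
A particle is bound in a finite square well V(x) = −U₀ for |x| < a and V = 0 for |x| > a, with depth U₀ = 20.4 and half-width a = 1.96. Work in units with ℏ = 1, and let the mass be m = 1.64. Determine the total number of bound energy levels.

N = 11

The dimensionless depth is z₀ = a√(2mU₀)/ℏ = 1.96 × √(66.91) = 16.03.
A new bound state (alternating even/odd) appears each time z₀ passes a multiple of π/2, so N = ⌊2z₀/π⌋ + 1 = ⌊10.21⌋ + 1 = 11.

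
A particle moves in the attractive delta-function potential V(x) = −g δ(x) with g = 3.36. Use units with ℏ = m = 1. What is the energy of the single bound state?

For x ≠ 0 the bound state is ψ ∝ e^{−κ|x|}; integrating the TISE across the delta gives the cusp condition 2κ = 2mg/ℏ², so κ = 3.360.
Then E = −ℏ²κ²/(2m) = −mg²/(2ℏ²) = -5.645.

E = -5.64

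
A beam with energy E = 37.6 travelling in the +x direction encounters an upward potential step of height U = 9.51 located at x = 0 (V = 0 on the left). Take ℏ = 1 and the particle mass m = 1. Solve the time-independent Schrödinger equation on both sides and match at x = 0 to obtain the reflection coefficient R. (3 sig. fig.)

On each side the TISE gives plane waves with k = √(2m(E − V))/ℏ: k₁ = √(2·1·37.6) = 8.672, k₂ = √(2·1·28.09) = 7.495.
Matching ψ and ψ′ at x = 0 gives r = (k₁ − k₂)/(k₁ + k₂), so R = r² = 0.005295 and T = 1 − R = 0.9947.

R = 0.00530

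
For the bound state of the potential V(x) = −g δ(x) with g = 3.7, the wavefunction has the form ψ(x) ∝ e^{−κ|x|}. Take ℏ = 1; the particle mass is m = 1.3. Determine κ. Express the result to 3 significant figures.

κ = 4.81

Integrating the TISE across x = 0 gives the cusp condition ψ'(0⁺) − ψ'(0⁻) = −(2mg/ℏ²)ψ(0).
With ψ ∝ e^{−κ|x|} this yields −2κ = −2mg/ℏ², so κ = mg/ℏ² = 4.810.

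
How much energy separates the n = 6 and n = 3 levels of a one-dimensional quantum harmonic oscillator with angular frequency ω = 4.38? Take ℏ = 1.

E_n = ℏω(n + ½), so ΔE = (6 − 3) ℏω = 3 × 4.38 = 13.14.

ΔE = 13.1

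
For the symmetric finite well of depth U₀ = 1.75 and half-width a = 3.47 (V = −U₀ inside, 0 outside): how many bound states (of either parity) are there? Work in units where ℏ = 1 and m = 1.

N = 5

Define the well-strength parameter z₀ = (a/ℏ)√(2mU₀) = 3.47 × √(2·1·1.75) = 6.492.
The even/odd transcendental equations gain one root per π/2 in z₀, giving N = 1 + ⌊2z₀/π⌋ = 1 + ⌊4.133⌋ = 5.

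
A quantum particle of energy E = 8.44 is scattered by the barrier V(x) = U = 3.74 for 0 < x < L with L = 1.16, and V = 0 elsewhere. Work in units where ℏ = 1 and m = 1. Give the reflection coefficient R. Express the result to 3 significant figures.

E > U: inside the barrier k₂ = √(2m(E − U))/ℏ = 3.066, k₂L = 3.556.
Matching at both interfaces gives T⁻¹ = 1 + U² sin²(k₂L) / [4E(E − U)] = 1.014, hence T = 0.986.
R = 1 − T = 0.0141.

R = 0.0141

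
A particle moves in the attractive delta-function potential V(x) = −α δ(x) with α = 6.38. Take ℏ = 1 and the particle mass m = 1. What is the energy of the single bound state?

The bound state is ψ(x) = √κ e^{−κ|x|}. The derivative jump ψ'(0⁺) − ψ'(0⁻) = −(2mα/ℏ²)ψ(0) fixes κ = mα/ℏ² = 6.380.
Then E = −ℏ²κ²/(2m) = −mα²/(2ℏ²) = -20.35.

E = -20.4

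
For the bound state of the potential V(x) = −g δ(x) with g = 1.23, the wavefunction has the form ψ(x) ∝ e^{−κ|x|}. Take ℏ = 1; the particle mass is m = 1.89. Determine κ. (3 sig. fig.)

κ = 2.32

Integrate −(ℏ²/2m)ψ'' − gδ(x)ψ = Eψ from −ε to +ε: the ψ'' term gives ψ'(0⁺) − ψ'(0⁻) and the δ term gives −(2mg/ℏ²)ψ(0).
With ψ ∝ e^{−κ|x|} this yields −2κ = −2mg/ℏ², so κ = mg/ℏ² = 2.325.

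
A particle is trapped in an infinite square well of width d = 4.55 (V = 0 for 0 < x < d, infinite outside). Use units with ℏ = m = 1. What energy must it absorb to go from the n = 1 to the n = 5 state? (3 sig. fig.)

ΔE = 5.72

E_n = n²π²ℏ²/(2md²), so ΔE = (5² − 1²) π²ℏ²/(2md²).
ΔE = 24 × π² / (2 × 1 × 4.55²) = 5.721.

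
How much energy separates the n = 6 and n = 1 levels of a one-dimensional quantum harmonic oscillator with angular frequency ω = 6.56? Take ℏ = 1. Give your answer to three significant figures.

ΔE = 32.8

E_n = ℏω(n + ½), so ΔE = (6 − 1) ℏω = 5 × 6.56 = 32.80.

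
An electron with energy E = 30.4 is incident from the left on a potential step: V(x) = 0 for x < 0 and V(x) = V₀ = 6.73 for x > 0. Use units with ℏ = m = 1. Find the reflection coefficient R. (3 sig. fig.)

R = 0.00390

The wavenumbers are k₁ = √(2mE)/ℏ = 7.797 on the left and k₂ = √(2m(E − V₀))/ℏ = 6.880 on the right.
Continuity of ψ and ψ′ at the step yields the reflection amplitude r = (k₁ − k₂)/(k₁ + k₂) = 0.06248; thus R = |r|² = 0.003903, T = 0.9961.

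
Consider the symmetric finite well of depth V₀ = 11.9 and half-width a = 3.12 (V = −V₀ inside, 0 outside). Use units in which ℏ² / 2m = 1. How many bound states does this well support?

Define the well-strength parameter z₀ = (a/ℏ)√(2mV₀) = 3.12 × √(2·0.5·11.9) = 10.76.
The even/odd transcendental equations gain one root per π/2 in z₀, giving N = 1 + ⌊2z₀/π⌋ = 1 + ⌊6.852⌋ = 7.

N = 7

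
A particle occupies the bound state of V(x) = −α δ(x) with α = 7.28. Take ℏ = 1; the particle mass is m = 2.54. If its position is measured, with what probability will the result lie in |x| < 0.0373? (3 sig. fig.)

P = 0.748

The normalised bound state is ψ = √κ e^{−κ|x|} with κ = mα/ℏ² = 18.49.
P(|x| < d) = ∫_{−d}^{d} κ e^{−2κ|x|} dx = 1 − e^{−2κd} = 1 − e^{−1.379} = 0.7483.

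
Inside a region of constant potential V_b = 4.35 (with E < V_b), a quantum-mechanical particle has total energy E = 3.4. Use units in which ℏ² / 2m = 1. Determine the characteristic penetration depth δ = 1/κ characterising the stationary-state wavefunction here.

Since E < V_b the TISE in this region is ψ'' = κ²ψ with κ = √(2m(V_b − E))/ℏ.
κ = √(2 × 0.5 × 0.95) = 0.9747. The penetration depth is δ = 1/κ = 1.03.

δ = 1.03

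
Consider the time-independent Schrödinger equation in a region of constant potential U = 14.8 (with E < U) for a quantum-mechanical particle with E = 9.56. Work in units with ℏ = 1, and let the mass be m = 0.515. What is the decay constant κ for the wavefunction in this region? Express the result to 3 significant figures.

κ = 2.32

Since E < U the TISE in this region is ψ'' = κ²ψ with κ = √(2m(U − E))/ℏ.
κ = √(2 × 0.515 × 5.24) = 2.323.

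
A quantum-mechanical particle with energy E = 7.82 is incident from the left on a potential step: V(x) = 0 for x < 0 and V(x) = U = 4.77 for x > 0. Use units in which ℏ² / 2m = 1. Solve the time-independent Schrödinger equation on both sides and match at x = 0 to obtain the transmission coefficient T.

On each side the TISE gives plane waves with k = √(2m(E − V))/ℏ: k₁ = √(2·½·7.82) = 2.796, k₂ = √(2·½·3.05) = 1.746.
Matching ψ and ψ′ at x = 0 gives r = (k₁ − k₂)/(k₁ + k₂), so R = r² = 0.05342 and T = 1 − R = 0.9466.

T = 0.947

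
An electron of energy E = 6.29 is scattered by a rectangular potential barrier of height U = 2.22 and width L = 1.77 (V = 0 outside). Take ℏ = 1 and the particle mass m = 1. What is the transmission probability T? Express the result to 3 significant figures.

T = 0.959

E > U: inside the barrier k₂ = √(2m(E − U))/ℏ = 2.853, k₂L = 5.050.
Matching at both interfaces gives T⁻¹ = 1 + U² sin²(k₂L) / [4E(E − U)] = 1.043, hence T = 0.959.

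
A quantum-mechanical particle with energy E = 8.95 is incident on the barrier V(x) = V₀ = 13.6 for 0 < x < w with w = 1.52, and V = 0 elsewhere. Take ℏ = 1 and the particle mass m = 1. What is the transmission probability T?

T = 0.000339

E < V₀: inside the barrier ψ ∝ e^{±κx} with κ = √(2m(V₀ − E))/ℏ = 3.050.
κw = 4.635, sinh(κw) = 51.53.
The exact tunnelling result is T⁻¹ = 1 + V₀² sinh²(κw) / [4E(V₀ − E)] = 2951, so T = 0.000339.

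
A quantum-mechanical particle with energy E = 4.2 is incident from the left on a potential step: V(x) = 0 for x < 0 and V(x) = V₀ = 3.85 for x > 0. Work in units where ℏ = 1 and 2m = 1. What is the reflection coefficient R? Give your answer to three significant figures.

R = 0.305

On each side the TISE gives plane waves with k = √(2m(E − V))/ℏ: k₁ = √(2·½·4.2) = 2.049, k₂ = √(2·½·0.35) = 0.5916.
Continuity of ψ and ψ′ at the step yields the reflection amplitude r = (k₁ − k₂)/(k₁ + k₂) = 0.5520; thus R = |r|² = 0.3047, T = 0.6953.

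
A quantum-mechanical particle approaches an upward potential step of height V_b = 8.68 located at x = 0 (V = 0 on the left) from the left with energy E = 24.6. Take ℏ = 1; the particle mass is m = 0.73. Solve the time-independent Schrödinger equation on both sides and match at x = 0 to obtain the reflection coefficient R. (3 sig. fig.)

On each side the TISE gives plane waves with k = √(2m(E − V))/ℏ: k₁ = √(2·0.73·24.6) = 5.993, k₂ = √(2·0.73·15.92) = 4.821.
Continuity of ψ and ψ′ at the step yields the reflection amplitude r = (k₁ − k₂)/(k₁ + k₂) = 0.1084; thus R = |r|² = 0.01174, T = 0.9883.

R = 0.0117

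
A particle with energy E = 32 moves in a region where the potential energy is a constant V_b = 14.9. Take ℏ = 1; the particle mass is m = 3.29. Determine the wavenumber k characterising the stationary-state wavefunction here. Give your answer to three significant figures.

k = 10.6

With E > V_b the solution is oscillatory, ψ ∝ e^{±ikx} with k = √(2m(E − V_b))/ℏ.
k = √(2 × 3.29 × 17.1) = 10.61.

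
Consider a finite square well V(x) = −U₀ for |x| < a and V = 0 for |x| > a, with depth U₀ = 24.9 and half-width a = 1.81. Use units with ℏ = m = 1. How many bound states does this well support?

Define the well-strength parameter z₀ = (a/ℏ)√(2mU₀) = 1.81 × √(2·1·24.9) = 12.77.
A new bound state (alternating even/odd) appears each time z₀ passes a multiple of π/2, so N = ⌊2z₀/π⌋ + 1 = ⌊8.132⌋ + 1 = 9.

N = 9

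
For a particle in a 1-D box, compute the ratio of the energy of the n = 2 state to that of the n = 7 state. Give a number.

0.0816327

E_n = n²π²ℏ²/(2mL²) so the ratio is n₂²/n₁² = 4/49 = 0.0816327.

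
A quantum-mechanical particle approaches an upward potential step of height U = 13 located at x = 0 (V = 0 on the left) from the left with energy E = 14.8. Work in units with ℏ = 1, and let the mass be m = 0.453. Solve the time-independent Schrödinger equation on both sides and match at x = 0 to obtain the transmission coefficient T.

T = 0.767

On each side the TISE gives plane waves with k = √(2m(E − V))/ℏ: k₁ = √(2·0.453·14.8) = 3.662, k₂ = √(2·0.453·1.8) = 1.277.
Continuity of ψ and ψ′ at the step yields the reflection amplitude r = (k₁ − k₂)/(k₁ + k₂) = 0.4829; thus R = |r|² = 0.2332, T = 0.7668.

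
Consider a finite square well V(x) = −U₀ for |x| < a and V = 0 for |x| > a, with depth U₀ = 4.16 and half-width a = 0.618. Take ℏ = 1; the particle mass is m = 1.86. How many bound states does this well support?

Define the well-strength parameter z₀ = (a/ℏ)√(2mU₀) = 0.618 × √(2·1.86·4.16) = 2.431.
A new bound state (alternating even/odd) appears each time z₀ passes a multiple of π/2, so N = ⌊2z₀/π⌋ + 1 = ⌊1.548⌋ + 1 = 2.

N = 2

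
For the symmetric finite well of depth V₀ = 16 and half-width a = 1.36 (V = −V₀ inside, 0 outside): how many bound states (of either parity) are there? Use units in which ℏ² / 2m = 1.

The dimensionless depth is z₀ = a√(2mV₀)/ℏ = 1.36 × √(16.00) = 5.440.
A new bound state (alternating even/odd) appears each time z₀ passes a multiple of π/2, so N = ⌊2z₀/π⌋ + 1 = ⌊3.463⌋ + 1 = 4.

N = 4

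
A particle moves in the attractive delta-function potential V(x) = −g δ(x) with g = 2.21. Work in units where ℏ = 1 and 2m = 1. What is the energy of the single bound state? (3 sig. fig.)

For x ≠ 0 the bound state is ψ ∝ e^{−κ|x|}; integrating the TISE across the delta gives the cusp condition 2κ = 2mg/ℏ², so κ = 1.105.
Then E = −ℏ²κ²/(2m) = −mg²/(2ℏ²) = -1.221.

E = -1.22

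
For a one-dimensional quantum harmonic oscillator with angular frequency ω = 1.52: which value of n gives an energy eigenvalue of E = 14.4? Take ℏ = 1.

Invert E_n = (n + ½)ℏω: n = E/ℏω − ½ = 8.974, so n = 9.

n = 9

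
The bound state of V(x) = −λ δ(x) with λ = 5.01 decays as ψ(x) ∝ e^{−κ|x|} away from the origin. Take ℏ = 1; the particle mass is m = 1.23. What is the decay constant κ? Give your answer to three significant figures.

κ = 6.16

Integrate −(ℏ²/2m)ψ'' − λδ(x)ψ = Eψ from −ε to +ε: the ψ'' term gives ψ'(0⁺) − ψ'(0⁻) and the δ term gives −(2mλ/ℏ²)ψ(0).
With ψ ∝ e^{−κ|x|} this yields −2κ = −2mλ/ℏ², so κ = mλ/ℏ² = 6.162.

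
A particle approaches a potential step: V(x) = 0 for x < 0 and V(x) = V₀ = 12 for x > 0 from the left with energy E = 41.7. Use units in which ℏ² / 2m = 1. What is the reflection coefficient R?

R = 0.00716

On each side the TISE gives plane waves with k = √(2m(E − V))/ℏ: k₁ = √(2·½·41.7) = 6.458, k₂ = √(2·½·29.7) = 5.450.
Continuity of ψ and ψ′ at the step yields the reflection amplitude r = (k₁ − k₂)/(k₁ + k₂) = 0.08464; thus R = |r|² = 0.007163, T = 0.9928.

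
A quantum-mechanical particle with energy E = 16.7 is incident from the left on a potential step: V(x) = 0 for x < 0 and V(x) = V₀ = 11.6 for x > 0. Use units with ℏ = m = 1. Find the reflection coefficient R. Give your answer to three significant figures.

R = 0.0830

The wavenumbers are k₁ = √(2mE)/ℏ = 5.779 on the left and k₂ = √(2m(E − V₀))/ℏ = 3.194 on the right.
Matching ψ and ψ′ at x = 0 gives r = (k₁ − k₂)/(k₁ + k₂), so R = r² = 0.08303 and T = 1 − R = 0.9170.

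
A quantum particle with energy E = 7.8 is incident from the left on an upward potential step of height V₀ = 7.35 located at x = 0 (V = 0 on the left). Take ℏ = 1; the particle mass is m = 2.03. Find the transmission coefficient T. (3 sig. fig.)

T = 0.625

On each side the TISE gives plane waves with k = √(2m(E − V))/ℏ: k₁ = √(2·2.03·7.8) = 5.627, k₂ = √(2·2.03·0.45) = 1.352.
Continuity of ψ and ψ′ at the step yields the reflection amplitude r = (k₁ − k₂)/(k₁ + k₂) = 0.6127; thus R = |r|² = 0.3753, T = 0.6247.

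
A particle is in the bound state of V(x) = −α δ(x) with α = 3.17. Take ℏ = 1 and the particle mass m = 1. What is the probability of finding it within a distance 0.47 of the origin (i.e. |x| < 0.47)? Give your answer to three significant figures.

The normalised bound state is ψ = √κ e^{−κ|x|} with κ = mα/ℏ² = 3.170.
P(|x| < d) = ∫_{−d}^{d} κ e^{−2κ|x|} dx = 1 − e^{−2κd} = 1 − e^{−2.980} = 0.9492.

P = 0.949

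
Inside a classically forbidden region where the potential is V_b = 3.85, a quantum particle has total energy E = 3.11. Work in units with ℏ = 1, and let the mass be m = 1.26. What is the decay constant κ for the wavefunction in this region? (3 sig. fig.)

Since E < V_b the TISE in this region is ψ'' = κ²ψ with κ = √(2m(V_b − E))/ℏ.
κ = √(2 × 1.26 × 0.74) = 1.366.

κ = 1.37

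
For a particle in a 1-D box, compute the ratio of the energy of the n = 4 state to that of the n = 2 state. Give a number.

E_n = n²π²ℏ²/(2mL²) so the ratio is n₂²/n₁² = 16/4 = 4.

4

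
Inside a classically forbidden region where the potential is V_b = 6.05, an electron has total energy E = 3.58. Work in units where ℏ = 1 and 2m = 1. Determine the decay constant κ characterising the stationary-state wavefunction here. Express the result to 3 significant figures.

Since E < V_b the TISE in this region is ψ'' = κ²ψ with κ = √(2m(V_b − E))/ℏ.
κ = √(2 × 0.5 × 2.47) = 1.572.

κ = 1.57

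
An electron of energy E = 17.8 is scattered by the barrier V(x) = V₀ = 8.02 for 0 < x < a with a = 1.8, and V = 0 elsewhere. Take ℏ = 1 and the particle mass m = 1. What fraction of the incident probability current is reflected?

E > V₀: inside the barrier k₂ = √(2m(E − V₀))/ℏ = 4.423, k₂a = 7.961.
T = [1 + V₀² sin²(k₂a) / (4E(E − V₀))]⁻¹ = 1/1.091 = 0.916.
R = 1 − T = 0.0837.

R = 0.0837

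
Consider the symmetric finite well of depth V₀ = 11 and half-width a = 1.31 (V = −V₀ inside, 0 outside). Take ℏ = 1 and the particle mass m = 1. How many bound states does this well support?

N = 4

The dimensionless depth is z₀ = a√(2mV₀)/ℏ = 1.31 × √(22.00) = 6.144.
The even/odd transcendental equations gain one root per π/2 in z₀, giving N = 1 + ⌊2z₀/π⌋ = 1 + ⌊3.912⌋ = 4.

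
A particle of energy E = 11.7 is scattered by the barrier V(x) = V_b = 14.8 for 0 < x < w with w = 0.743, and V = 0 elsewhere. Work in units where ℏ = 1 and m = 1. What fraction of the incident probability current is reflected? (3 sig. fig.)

Since E < V_b the interior solution is evanescent with decay constant κ = √(2m(V_b − E))/ℏ = 2.490.
κw = 1.850, sinh(κw) = 3.101.
The exact tunnelling result is T⁻¹ = 1 + V_b² sinh²(κw) / [4E(V_b − E)] = 15.52, so T = 0.0644.
R = 1 − T = 0.936.

R = 0.936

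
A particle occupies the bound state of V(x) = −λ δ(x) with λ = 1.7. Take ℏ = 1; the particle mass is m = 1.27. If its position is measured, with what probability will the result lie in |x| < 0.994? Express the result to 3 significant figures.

The normalised bound state is ψ = √κ e^{−κ|x|} with κ = mλ/ℏ² = 2.159.
P(|x| < d) = ∫_{−d}^{d} κ e^{−2κ|x|} dx = 1 − e^{−2κd} = 1 − e^{−4.292} = 0.9863.

P = 0.986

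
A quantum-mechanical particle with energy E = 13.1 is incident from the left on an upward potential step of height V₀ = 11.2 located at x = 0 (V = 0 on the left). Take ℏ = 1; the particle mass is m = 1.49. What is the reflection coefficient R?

R = 0.201

On each side the TISE gives plane waves with k = √(2m(E − V))/ℏ: k₁ = √(2·1.49·13.1) = 6.248, k₂ = √(2·1.49·1.9) = 2.379.
Matching ψ and ψ′ at x = 0 gives r = (k₁ − k₂)/(k₁ + k₂), so R = r² = 0.2011 and T = 1 − R = 0.7989.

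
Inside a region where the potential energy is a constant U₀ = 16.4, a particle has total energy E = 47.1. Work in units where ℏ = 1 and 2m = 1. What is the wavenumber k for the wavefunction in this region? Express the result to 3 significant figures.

With E > U₀ the solution is oscillatory, ψ ∝ e^{±ikx} with k = √(2m(E − U₀))/ℏ.
k = √(2 × 0.5 × 30.7) = 5.541.

k = 5.54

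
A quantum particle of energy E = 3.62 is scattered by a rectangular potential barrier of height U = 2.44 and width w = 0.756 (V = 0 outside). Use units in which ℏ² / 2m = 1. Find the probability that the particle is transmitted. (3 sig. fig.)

Above the barrier the interior wavenumber is k₂ = √(2m(E − U))/ℏ = 1.086, giving phase k₂w = 0.8212.
T = [1 + U² sin²(k₂w) / (4E(E − U))]⁻¹ = 1/1.187 = 0.843.

T = 0.843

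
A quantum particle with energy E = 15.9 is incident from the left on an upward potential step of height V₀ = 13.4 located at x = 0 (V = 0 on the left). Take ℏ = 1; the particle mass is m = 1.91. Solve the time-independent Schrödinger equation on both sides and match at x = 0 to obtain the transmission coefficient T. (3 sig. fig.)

T = 0.813

On each side the TISE gives plane waves with k = √(2m(E − V))/ℏ: k₁ = √(2·1.91·15.9) = 7.793, k₂ = √(2·1.91·2.5) = 3.090.
Matching ψ and ψ′ at x = 0 gives r = (k₁ − k₂)/(k₁ + k₂), so R = r² = 0.1867 and T = 1 − R = 0.8133.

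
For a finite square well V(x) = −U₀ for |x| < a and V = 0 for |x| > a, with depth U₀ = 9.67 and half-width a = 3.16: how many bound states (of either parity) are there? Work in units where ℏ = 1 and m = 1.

N = 9

Define the well-strength parameter z₀ = (a/ℏ)√(2mU₀) = 3.16 × √(2·1·9.67) = 13.90.
A new bound state (alternating even/odd) appears each time z₀ passes a multiple of π/2, so N = ⌊2z₀/π⌋ + 1 = ⌊8.847⌋ + 1 = 9.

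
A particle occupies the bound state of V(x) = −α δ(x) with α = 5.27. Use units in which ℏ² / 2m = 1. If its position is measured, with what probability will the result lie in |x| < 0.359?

The normalised bound state is ψ = √κ e^{−κ|x|} with κ = mα/ℏ² = 2.635.
P(|x| < d) = ∫_{−d}^{d} κ e^{−2κ|x|} dx = 1 − e^{−2κd} = 1 − e^{−1.892} = 0.8492.

P = 0.849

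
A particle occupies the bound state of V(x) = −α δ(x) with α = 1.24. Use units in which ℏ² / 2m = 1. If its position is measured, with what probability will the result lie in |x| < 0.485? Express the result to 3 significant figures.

P = 0.452

The normalised bound state is ψ = √κ e^{−κ|x|} with κ = mα/ℏ² = 0.6200.
P(|x| < d) = ∫_{−d}^{d} κ e^{−2κ|x|} dx = 1 − e^{−2κd} = 1 − e^{−0.6014} = 0.4520.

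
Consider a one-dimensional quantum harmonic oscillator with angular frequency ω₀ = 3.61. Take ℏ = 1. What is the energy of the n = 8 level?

The oscillator eigenvalues are E_n = ℏω₀(n + ½), so E_8 = 3.61 × 8.5 = 30.69.

E = 30.7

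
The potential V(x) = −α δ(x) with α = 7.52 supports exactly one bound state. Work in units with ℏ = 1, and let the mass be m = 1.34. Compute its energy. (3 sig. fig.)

For x ≠ 0 the bound state is ψ ∝ e^{−κ|x|}; integrating the TISE across the delta gives the cusp condition 2κ = 2mα/ℏ², so κ = 10.08.
Then E = −ℏ²κ²/(2m) = −mα²/(2ℏ²) = -37.89.

E = -37.9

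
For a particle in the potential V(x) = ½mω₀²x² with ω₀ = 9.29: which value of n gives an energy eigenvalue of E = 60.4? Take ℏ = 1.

E_n = ℏω₀(n + ½) ⇒ n = E/(ℏω₀) − ½ = 60.4/9.29 − 0.5 = 6.002 → n = 6.

n = 6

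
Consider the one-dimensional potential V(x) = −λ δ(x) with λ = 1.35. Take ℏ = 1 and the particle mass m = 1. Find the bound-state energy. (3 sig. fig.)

E = -0.911

The bound state is ψ(x) = √κ e^{−κ|x|}. The derivative jump ψ'(0⁺) − ψ'(0⁻) = −(2mλ/ℏ²)ψ(0) fixes κ = mλ/ℏ² = 1.350.
Then E = −ℏ²κ²/(2m) = −mλ²/(2ℏ²) = -0.9113.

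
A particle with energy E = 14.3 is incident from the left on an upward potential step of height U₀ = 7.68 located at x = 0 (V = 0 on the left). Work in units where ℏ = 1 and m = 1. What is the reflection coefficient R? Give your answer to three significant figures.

The wavenumbers are k₁ = √(2mE)/ℏ = 5.348 on the left and k₂ = √(2m(E − U₀))/ℏ = 3.639 on the right.
Continuity of ψ and ψ′ at the step yields the reflection amplitude r = (k₁ − k₂)/(k₁ + k₂) = 0.1902; thus R = |r|² = 0.03617, T = 0.9638.

R = 0.0362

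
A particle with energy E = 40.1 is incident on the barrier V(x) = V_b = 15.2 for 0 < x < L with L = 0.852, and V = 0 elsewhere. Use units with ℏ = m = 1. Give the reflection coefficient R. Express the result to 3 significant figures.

E > V_b: inside the barrier k₂ = √(2m(E − V_b))/ℏ = 7.057, k₂L = 6.012.
Matching at both interfaces gives T⁻¹ = 1 + V_b² sin²(k₂L) / [4E(E − V_b)] = 1.004, hence T = 0.996.
R = 1 − T = 0.00412.

R = 0.00412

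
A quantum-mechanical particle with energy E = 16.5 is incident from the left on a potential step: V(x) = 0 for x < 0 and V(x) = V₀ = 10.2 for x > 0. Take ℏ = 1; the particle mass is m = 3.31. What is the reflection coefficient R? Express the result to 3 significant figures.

On each side the TISE gives plane waves with k = √(2m(E − V))/ℏ: k₁ = √(2·3.31·16.5) = 10.45, k₂ = √(2·3.31·6.3) = 6.458.
Continuity of ψ and ψ′ at the step yields the reflection amplitude r = (k₁ − k₂)/(k₁ + k₂) = 0.2362; thus R = |r|² = 0.05577, T = 0.9442.

R = 0.0558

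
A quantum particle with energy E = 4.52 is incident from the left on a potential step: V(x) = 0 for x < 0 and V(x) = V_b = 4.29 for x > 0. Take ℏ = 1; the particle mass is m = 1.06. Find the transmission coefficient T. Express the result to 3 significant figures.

T = 0.601

The wavenumbers are k₁ = √(2mE)/ℏ = 3.096 on the left and k₂ = √(2m(E − V_b))/ℏ = 0.6983 on the right.
Continuity of ψ and ψ′ at the step yields the reflection amplitude r = (k₁ − k₂)/(k₁ + k₂) = 0.6319; thus R = |r|² = 0.3993, T = 0.6007.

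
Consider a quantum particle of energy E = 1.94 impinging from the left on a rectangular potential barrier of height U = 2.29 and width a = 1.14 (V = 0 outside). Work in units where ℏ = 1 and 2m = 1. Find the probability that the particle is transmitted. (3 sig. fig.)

T = 0.495

E < U: inside the barrier ψ ∝ e^{±κx} with κ = √(2m(U − E))/ℏ = 0.5916.
κa = 0.6744, sinh(κa) = 0.7267.
The exact tunnelling result is T⁻¹ = 1 + U² sinh²(κa) / [4E(U − E)] = 2.020, so T = 0.495.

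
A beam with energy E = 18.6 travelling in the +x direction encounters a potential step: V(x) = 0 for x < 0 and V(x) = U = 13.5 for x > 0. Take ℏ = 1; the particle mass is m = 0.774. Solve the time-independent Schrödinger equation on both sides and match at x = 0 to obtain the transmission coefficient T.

On each side the TISE gives plane waves with k = √(2m(E − V))/ℏ: k₁ = √(2·0.774·18.6) = 5.366, k₂ = √(2·0.774·5.1) = 2.810.
Matching ψ and ψ′ at x = 0 gives r = (k₁ − k₂)/(k₁ + k₂), so R = r² = 0.09775 and T = 1 − R = 0.9022.

T = 0.902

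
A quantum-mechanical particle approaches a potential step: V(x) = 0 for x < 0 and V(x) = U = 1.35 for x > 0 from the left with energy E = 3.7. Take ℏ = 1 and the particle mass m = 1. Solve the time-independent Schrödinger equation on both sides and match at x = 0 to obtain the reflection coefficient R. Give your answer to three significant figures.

On each side the TISE gives plane waves with k = √(2m(E − V))/ℏ: k₁ = √(2·1·3.7) = 2.720, k₂ = √(2·1·2.35) = 2.168.
Matching ψ and ψ′ at x = 0 gives r = (k₁ − k₂)/(k₁ + k₂), so R = r² = 0.01277 and T = 1 − R = 0.9872.

R = 0.0128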